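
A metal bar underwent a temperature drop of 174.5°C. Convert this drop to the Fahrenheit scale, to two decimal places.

For a temperature interval the offset drops out; only the factor 1.8 applies.
174.5 × 1.8 = 314.10.

314.10°F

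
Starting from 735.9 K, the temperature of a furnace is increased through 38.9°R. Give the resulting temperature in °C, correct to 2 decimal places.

Initial temperature in Celsius: 735.9 - 273.15 = 462.7500°C.
The 38.9°R change is an interval, so only the factor 5/9 applies: +38.9 × 5/9 = +21.6111°C.
Final Celsius temperature: 462.7500 + 21.6111 = 484.3611°C.

484.36°C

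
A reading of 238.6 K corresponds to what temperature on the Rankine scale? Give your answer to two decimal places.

In Celsius: 238.6 - 273.15 = -34.5500°C.
In Rankine: -34.5500 × 1.8 + 491.67 = 429.48°R.

429.48°R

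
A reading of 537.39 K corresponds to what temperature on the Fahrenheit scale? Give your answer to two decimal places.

507.63°F

In Celsius: 537.39 - 273.15 = 264.2400°C.
In Fahrenheit: 264.2400 × 1.8 + 32 = 507.63°F.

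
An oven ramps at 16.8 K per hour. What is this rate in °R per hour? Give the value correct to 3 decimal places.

Since only a temperature interval is involved, the additive offset between the scales drops out.
A change of 1 K is a change of 1.8°R, so 16.8 × 1.8 = 30.240.

30.240 °R/hour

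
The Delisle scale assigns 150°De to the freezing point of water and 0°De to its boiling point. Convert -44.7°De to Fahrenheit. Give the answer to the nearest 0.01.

Linear interpolation between the fixed points: C = (-44.7 - 150) × 100 / (0 - 150) = 129.8000°C.
Then 129.8000 × 1.8 + 32 = 265.64°F.

265.64°F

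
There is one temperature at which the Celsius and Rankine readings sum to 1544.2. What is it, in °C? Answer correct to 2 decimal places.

Let C be the Celsius reading. The Rankine reading is R = 1.8·C + 491.67.
Require C + R = 1544.2: (2.8)·C + 491.67 = 1544.2.
C = (1544.2 - 491.67) / (2.8) = 375.90.

375.90°C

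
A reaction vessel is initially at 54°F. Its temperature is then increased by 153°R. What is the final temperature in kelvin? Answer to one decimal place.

Initial temperature in Celsius: (54 - 32) × 5/9 = 12.2222°C.
The 153°R change is an interval, so only the factor 5/9 applies: +153 × 5/9 = +85.0000°C.
Final Celsius temperature: 12.2222 + 85.0000 = 97.2222°C.
In kelvin: 97.2222 + 273.15 = 370.4 K.

370.4 K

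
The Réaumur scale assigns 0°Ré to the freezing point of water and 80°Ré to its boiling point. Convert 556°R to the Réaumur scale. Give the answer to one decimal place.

28.6°Ré

First in Celsius: (556 - 491.67) × 5/9 = 35.7389°C.
Linearly onto the Réaumur scale: 0 + (35.7389 / 100) × (80 - 0) = 28.6°Ré.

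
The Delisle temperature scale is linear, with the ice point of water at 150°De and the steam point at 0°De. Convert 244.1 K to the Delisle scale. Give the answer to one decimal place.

First in Celsius: 244.1 - 273.15 = -29.0500°C.
Linearly onto the Delisle scale: 150 + (-29.0500 / 100) × (0 - 150) = 193.6°De.

193.6°De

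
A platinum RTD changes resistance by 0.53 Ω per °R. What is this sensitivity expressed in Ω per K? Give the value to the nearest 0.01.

0.95 Ω per K

The quantity depends on a temperature interval, so only the ratio of degree sizes applies; the offset between the scales is irrelevant.
A change of 1 K is a change of 1.8°R, so per K the value is 0.53 × 1.8 = 0.95.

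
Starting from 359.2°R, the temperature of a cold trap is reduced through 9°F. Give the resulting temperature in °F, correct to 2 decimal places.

Initial temperature in Celsius: (359.2 - 491.67) × 5/9 = -73.5944°C.
The 9°F change is an interval, so only the factor 5/9 applies: -9 × 5/9 = -5.0000°C.
Final Celsius temperature: -73.5944 - 5.0000 = -78.5944°C.
In Fahrenheit: -78.5944 × 1.8 + 32 = -109.47°F.

-109.47°F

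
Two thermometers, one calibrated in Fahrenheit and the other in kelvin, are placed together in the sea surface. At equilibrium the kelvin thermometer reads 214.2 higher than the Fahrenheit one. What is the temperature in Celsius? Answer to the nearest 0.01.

33.69°C

Let x be the Fahrenheit reading; then the kelvin reading is 5/9·x + 255.372.
(5/9·x + 255.372) - x = 214.2  ⇒  (-4/9)·x = -41.1722  ⇒  x = 92.6375°F.
In Celsius: (92.6375 - 32) × 5/9 = 33.69°C.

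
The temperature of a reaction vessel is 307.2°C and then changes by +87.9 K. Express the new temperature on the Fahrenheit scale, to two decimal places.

743.18°F

The 87.9 K change is an interval; Kelvin and Celsius degrees are the same size, so ΔC = +87.9°C.
Final Celsius temperature: 307.2000 + 87.9000 = 395.1000°C.
In Fahrenheit: 395.1000 × 1.8 + 32 = 743.18°F.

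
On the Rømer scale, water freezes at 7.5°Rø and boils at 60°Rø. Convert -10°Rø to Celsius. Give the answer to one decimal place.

Linear interpolation between the fixed points: C = (-10 - 7.5) × 100 / (60 - 7.5) = -33.3333°C.

-33.3°C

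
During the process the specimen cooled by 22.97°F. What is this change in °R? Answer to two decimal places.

22.97°R

Fahrenheit and Rankine degrees are the same size, so the interval is unchanged: 22.97.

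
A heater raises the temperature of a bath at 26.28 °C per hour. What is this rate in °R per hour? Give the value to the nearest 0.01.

47.30 °R/hour

The quantity depends on a temperature interval, so only the ratio of degree sizes applies; the offset between the scales is irrelevant.
A change of 1°C is a change of 1.8°R, so 26.28 × 1.8 = 47.30.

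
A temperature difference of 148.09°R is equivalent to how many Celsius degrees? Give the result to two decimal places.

82.27°C

For a temperature interval the offset drops out; only the factor 5/9 applies.
148.09 × 5/9 = 82.27.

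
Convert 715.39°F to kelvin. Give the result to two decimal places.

652.81 K

In Celsius: (715.39 - 32) × 5/9 = 379.6611°C.
In kelvin: 379.6611 + 273.15 = 652.81 K.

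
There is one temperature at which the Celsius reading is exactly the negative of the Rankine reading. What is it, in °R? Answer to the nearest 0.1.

Let R be the Rankine reading. The Celsius reading is C = 5/9·R - 273.15.
Require C = -1·R: 5/9·R - 273.15 = -1·R.
(14/9)·R = 273.15  ⇒  R = 175.6.

175.6°R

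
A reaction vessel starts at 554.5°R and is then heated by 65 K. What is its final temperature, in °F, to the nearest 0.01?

Initial temperature in Celsius: (554.5 - 491.67) × 5/9 = 34.9056°C.
The 65 K change is an interval; Kelvin and Celsius degrees are the same size, so ΔC = +65°C.
Final Celsius temperature: 34.9056 + 65.0000 = 99.9056°C.
In Fahrenheit: 99.9056 × 1.8 + 32 = 211.83°F.

211.83°F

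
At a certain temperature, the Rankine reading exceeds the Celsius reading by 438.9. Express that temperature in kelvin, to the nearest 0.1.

Let x be the Rankine reading; then the Celsius reading is 5/9·x - 273.15.
(5/9·x - 273.15) - x = -438.9  ⇒  (-4/9)·x = -165.75  ⇒  x = 372.9375°R.
In Celsius: (372.9375 - 491.67) × 5/9 = -65.9625°C.
In kelvin: -65.9625 + 273.15 = 207.2 K.

207.2 K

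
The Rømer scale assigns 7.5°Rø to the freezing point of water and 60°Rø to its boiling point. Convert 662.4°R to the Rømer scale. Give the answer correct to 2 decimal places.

First in Celsius: (662.4 - 491.67) × 5/9 = 94.8500°C.
Linearly onto the Rømer scale: 7.5 + (94.8500 / 100) × (60 - 7.5) = 57.30°Rø.

57.30°Rø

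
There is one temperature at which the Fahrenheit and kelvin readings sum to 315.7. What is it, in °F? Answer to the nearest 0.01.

38.78°F

Let F be the Fahrenheit reading. The kelvin reading is K = 5/9·F + 255.372.
Require F + K = 315.7: (14/9)·F + 255.372 = 315.7.
F = (315.7 - 255.372) / (14/9) = 38.78.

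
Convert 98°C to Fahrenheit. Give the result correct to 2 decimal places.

208.40°F

In Fahrenheit: 98.0000 × 1.8 + 32 = 208.40°F.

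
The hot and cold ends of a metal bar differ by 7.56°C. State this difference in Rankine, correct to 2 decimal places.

An interval of 1°C corresponds to 1.8°R.
7.56 × 1.8 = 13.61.

13.61°R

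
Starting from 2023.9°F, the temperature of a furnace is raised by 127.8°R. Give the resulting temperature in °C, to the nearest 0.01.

Initial temperature in Celsius: (2023.9 - 32) × 5/9 = 1106.6111°C.
The 127.8°R change is an interval, so only the factor 5/9 applies: +127.8 × 5/9 = +71.0000°C.
Final Celsius temperature: 1106.6111 + 71.0000 = 1177.6111°C.

1177.61°C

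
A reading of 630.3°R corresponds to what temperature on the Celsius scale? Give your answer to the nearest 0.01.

77.02°C

In Celsius: (630.3 - 491.67) × 5/9 = 77.0167°C.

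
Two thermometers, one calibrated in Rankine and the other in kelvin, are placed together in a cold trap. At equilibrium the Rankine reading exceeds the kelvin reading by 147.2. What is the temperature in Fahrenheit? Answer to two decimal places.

Let x be the Rankine reading; then the kelvin reading is 5/9·x.
(5/9·x) - x = -147.2  ⇒  (-4/9)·x = -147.2  ⇒  x = 331.2000°R.
In Celsius: (331.2 - 491.67) × 5/9 = -89.1500°C.
In Fahrenheit: -89.1500 × 1.8 + 32 = -128.47°F.

-128.47°F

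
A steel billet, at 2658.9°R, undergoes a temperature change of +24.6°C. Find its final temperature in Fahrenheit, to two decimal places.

2243.51°F

Initial temperature in Celsius: (2658.9 - 491.67) × 5/9 = 1204.0167°C.
Final Celsius temperature: 1204.0167 + 24.6000 = 1228.6167°C.
In Fahrenheit: 1228.6167 × 1.8 + 32 = 2243.51°F.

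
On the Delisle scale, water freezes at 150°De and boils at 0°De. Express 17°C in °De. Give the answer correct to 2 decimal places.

124.50°De

Linearly onto the Delisle scale: 150 + (17.0000 / 100) × (0 - 150) = 124.50°De.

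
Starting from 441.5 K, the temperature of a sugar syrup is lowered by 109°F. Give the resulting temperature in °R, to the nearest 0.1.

Initial temperature in Celsius: 441.5 - 273.15 = 168.3500°C.
The 109°F change is an interval, so only the factor 5/9 applies: -109 × 5/9 = -60.5556°C.
Final Celsius temperature: 168.3500 - 60.5556 = 107.7944°C.
In Rankine: 107.7944 × 1.8 + 491.67 = 685.7°R.

685.7°R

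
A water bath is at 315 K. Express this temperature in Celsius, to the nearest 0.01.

In Celsius: 315 - 273.15 = 41.8500°C.

41.85°C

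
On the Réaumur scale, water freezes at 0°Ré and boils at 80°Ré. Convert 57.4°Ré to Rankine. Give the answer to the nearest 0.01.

Linear interpolation between the fixed points: C = (57.4 - 0) × 100 / (80 - 0) = 71.7500°C.
Then 71.7500 × 1.8 + 491.67 = 620.82°R.

620.82°R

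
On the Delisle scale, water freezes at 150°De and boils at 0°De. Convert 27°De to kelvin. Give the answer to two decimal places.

Linear interpolation between the fixed points: C = (27 - 150) × 100 / (0 - 150) = 82.0000°C.
Then 82.0000 + 273.15 = 355.15 K.

355.15 K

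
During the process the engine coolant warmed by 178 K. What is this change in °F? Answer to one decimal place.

320.4°F

An interval of 1 K corresponds to 1.8°F.
178 × 1.8 = 320.4.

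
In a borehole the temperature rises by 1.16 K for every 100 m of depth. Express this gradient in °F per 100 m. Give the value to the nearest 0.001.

2.088 °F/100 m

The quantity depends on a temperature interval, so only the ratio of degree sizes applies; the offset between the scales is irrelevant.
A change of 1 K is a change of 1.8°F, so 1.16 × 1.8 = 2.088.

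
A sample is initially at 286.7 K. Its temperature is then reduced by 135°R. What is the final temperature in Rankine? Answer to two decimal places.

381.06°R

Initial temperature in Celsius: 286.7 - 273.15 = 13.5500°C.
The 135°R change is an interval, so only the factor 5/9 applies: -135 × 5/9 = -75.0000°C.
Final Celsius temperature: 13.5500 - 75.0000 = -61.4500°C.
In Rankine: -61.4500 × 1.8 + 491.67 = 381.06°R.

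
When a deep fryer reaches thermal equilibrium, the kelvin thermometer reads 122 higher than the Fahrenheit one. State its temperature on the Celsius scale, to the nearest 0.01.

Let x be the Fahrenheit reading; then the kelvin reading is 5/9·x + 255.372.
(5/9·x + 255.372) - x = 122  ⇒  (-4/9)·x = -133.372  ⇒  x = 300.0875°F.
In Celsius: (300.0875 - 32) × 5/9 = 148.94°C.

148.94°C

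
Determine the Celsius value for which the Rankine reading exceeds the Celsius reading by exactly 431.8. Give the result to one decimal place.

Let C be the Celsius reading. The Rankine reading is R = 1.8·C + 491.67.
Require R - C = 431.8: (0.8)·C + 491.67 = 431.8.
C = (431.8 - 491.67) / (0.8) = -74.8.

-74.8°C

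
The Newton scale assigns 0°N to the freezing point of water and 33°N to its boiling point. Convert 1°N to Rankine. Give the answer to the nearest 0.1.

497.1°R

Linear interpolation between the fixed points: C = (1 - 0) × 100 / (33 - 0) = 3.0303°C.
Then 3.0303 × 1.8 + 491.67 = 497.1°R.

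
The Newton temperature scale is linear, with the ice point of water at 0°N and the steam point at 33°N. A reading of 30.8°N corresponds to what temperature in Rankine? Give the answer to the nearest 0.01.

Linear interpolation between the fixed points: C = (30.8 - 0) × 100 / (33 - 0) = 93.3333°C.
Then 93.3333 × 1.8 + 491.67 = 659.67°R.

659.67°R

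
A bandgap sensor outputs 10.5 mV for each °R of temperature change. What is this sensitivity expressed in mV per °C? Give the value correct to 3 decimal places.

Since only a temperature interval is involved, the additive offset between the scales drops out.
A change of 1°C is a change of 1.8°R, so per °C the value is 10.5 × 1.8 = 18.900.

18.900 mV per °C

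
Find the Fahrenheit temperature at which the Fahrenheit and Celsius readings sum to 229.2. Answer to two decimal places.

Let F be the Fahrenheit reading. The Celsius reading is C = 5/9·F - 17.7778.
Require F + C = 229.2: (14/9)·F - 17.7778 = 229.2.
F = (229.2 + 17.7778) / (14/9) = 158.77.

158.77°F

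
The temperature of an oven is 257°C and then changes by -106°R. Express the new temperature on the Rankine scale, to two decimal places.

The 106°R change is an interval, so only the factor 5/9 applies: -106 × 5/9 = -58.8889°C.
Final Celsius temperature: 257.0000 - 58.8889 = 198.1111°C.
In Rankine: 198.1111 × 1.8 + 491.67 = 848.27°R.

848.27°R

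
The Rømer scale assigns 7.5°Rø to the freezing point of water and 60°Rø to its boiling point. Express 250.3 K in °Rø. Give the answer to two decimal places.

-4.50°Rø

First in Celsius: 250.3 - 273.15 = -22.8500°C.
Linearly onto the Rømer scale: 7.5 + (-22.8500 / 100) × (60 - 7.5) = -4.50°Rø.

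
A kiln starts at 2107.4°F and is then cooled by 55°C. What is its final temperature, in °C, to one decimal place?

1098.0°C

Initial temperature in Celsius: (2107.4 - 32) × 5/9 = 1153.0000°C.
Final Celsius temperature: 1153.0000 - 55.0000 = 1098.0000°C.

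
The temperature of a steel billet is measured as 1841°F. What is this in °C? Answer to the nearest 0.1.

1005.0°C

In Celsius: (1841 - 32) × 5/9 = 1005.0000°C.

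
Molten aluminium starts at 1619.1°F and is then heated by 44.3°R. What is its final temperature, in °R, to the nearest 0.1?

2123.1°R

Initial temperature in Celsius: (1619.1 - 32) × 5/9 = 881.7222°C.
The 44.3°R change is an interval, so only the factor 5/9 applies: +44.3 × 5/9 = +24.6111°C.
Final Celsius temperature: 881.7222 + 24.6111 = 906.3333°C.
In Rankine: 906.3333 × 1.8 + 491.67 = 2123.1°R.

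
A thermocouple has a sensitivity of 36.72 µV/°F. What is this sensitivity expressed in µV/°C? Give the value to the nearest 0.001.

66.096 µV/°C

Since only a temperature interval is involved, the additive offset between the scales drops out.
A change of 1°C is a change of 1.8°F, so per °C the value is 36.72 × 1.8 = 66.096.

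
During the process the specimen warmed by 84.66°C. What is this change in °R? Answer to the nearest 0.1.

An interval of 1°C corresponds to 1.8°R.
84.66 × 1.8 = 152.4.

152.4°R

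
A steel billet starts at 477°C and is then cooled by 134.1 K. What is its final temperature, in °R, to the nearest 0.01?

1108.89°R

The 134.1 K change is an interval; Kelvin and Celsius degrees are the same size, so ΔC = -134.1°C.
Final Celsius temperature: 477.0000 - 134.1000 = 342.9000°C.
In Rankine: 342.9000 × 1.8 + 491.67 = 1108.89°R.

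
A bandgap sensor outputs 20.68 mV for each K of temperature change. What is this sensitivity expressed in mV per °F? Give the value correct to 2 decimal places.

11.49 mV per °F

The quantity depends on a temperature interval, so only the ratio of degree sizes applies; the offset between the scales is irrelevant.
A change of 1°F is a change of 5/9 K, so per °F the value is 20.68 × 5/9 = 11.49.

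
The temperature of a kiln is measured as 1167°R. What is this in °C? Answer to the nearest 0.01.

375.18°C

In Celsius: (1167 - 491.67) × 5/9 = 375.1833°C.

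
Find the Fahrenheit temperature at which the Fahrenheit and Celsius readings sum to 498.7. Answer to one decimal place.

Let F be the Fahrenheit reading. The Celsius reading is C = 5/9·F - 17.7778.
Require F + C = 498.7: (14/9)·F - 17.7778 = 498.7.
F = (498.7 + 17.7778) / (14/9) = 332.0.

332.0°F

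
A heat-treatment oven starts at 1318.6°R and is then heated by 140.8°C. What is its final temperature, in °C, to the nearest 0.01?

600.21°C

Initial temperature in Celsius: (1318.6 - 491.67) × 5/9 = 459.4056°C.
Final Celsius temperature: 459.4056 + 140.8000 = 600.2056°C.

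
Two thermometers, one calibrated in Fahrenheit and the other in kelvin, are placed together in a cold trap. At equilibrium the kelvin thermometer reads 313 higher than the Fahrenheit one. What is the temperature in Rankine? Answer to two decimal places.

330.01°R

Let x be the Fahrenheit reading; then the kelvin reading is 5/9·x + 255.372.
(5/9·x + 255.372) - x = 313  ⇒  (-4/9)·x = 57.6278  ⇒  x = -129.6625°F.
In Celsius: (-129.6625 - 32) × 5/9 = -89.8125°C.
In Rankine: -89.8125 × 1.8 + 491.67 = 330.01°R.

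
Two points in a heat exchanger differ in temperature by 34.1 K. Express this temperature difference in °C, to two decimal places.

34.10°C

Kelvin and Celsius degrees are the same size, so the interval is unchanged: 34.10.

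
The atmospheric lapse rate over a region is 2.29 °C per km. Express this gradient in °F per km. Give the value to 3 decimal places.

Since only a temperature interval is involved, the additive offset between the scales drops out.
A change of 1°C is a change of 1.8°F, so 2.29 × 1.8 = 4.122.

4.122 °F/km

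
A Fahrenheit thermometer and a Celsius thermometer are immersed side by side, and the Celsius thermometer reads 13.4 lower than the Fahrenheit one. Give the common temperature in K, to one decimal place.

Let x be the Fahrenheit reading; then the Celsius reading is 5/9·x - 17.7778.
(5/9·x - 17.7778) - x = -13.4  ⇒  (-4/9)·x = 4.37778  ⇒  x = -9.8500°F.
In Celsius: (-9.85 - 32) × 5/9 = -23.2500°C.
In kelvin: -23.2500 + 273.15 = 249.9 K.

249.9 K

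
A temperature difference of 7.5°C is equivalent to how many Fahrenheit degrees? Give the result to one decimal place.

13.5°F

For a temperature interval the offset drops out; only the factor 1.8 applies.
7.5 × 1.8 = 13.5.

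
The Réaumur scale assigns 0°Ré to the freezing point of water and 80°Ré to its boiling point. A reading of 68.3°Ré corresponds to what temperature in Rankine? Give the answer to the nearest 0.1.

Linear interpolation between the fixed points: C = (68.3 - 0) × 100 / (80 - 0) = 85.3750°C.
Then 85.3750 × 1.8 + 491.67 = 645.3°R.

645.3°R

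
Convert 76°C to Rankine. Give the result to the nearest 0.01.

In Rankine: 76.0000 × 1.8 + 491.67 = 628.47°R.

628.47°R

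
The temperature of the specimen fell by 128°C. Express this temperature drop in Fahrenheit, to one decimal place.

230.4°F

An interval of 1°C corresponds to 1.8°F.
128 × 1.8 = 230.4.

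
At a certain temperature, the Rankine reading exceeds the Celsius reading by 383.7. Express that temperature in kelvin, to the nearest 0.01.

138.19 K

Let x be the Celsius reading; then the Rankine reading is 1.8·x + 491.67.
(1.8·x + 491.67) - x = 383.7  ⇒  (0.8)·x = -107.97  ⇒  x = -134.9625°C.
In kelvin: -134.9625 + 273.15 = 138.19 K.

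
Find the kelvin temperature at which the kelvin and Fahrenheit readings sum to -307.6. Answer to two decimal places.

Let K be the kelvin reading. The Fahrenheit reading is F = 1.8·K - 459.67.
Require K + F = -307.6: (2.8)·K - 459.67 = -307.6.
K = (-307.6 + 459.67) / (2.8) = 54.31.

54.31 K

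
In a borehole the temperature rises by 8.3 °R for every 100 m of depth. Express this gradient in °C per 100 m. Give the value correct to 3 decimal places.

4.611 °C/100 m

Since only a temperature interval is involved, the additive offset between the scales drops out.
A change of 1°R is a change of 5/9°C, so 8.3 × 5/9 = 4.611.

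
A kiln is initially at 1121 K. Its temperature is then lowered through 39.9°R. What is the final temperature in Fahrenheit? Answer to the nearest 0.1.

1518.2°F

Initial temperature in Celsius: 1121 - 273.15 = 847.8500°C.
The 39.9°R change is an interval, so only the factor 5/9 applies: -39.9 × 5/9 = -22.1667°C.
Final Celsius temperature: 847.8500 - 22.1667 = 825.6833°C.
In Fahrenheit: 825.6833 × 1.8 + 32 = 1518.2°F.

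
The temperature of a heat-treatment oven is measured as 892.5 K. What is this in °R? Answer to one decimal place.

In Celsius: 892.5 - 273.15 = 619.3500°C.
In Rankine: 619.3500 × 1.8 + 491.67 = 1606.5°R.

1606.5°R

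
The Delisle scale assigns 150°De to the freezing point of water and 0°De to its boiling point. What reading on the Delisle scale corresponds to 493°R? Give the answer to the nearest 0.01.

First in Celsius: (493 - 491.67) × 5/9 = 0.7389°C.
Linearly onto the Delisle scale: 150 + (0.7389 / 100) × (0 - 150) = 148.89°De.

148.89°De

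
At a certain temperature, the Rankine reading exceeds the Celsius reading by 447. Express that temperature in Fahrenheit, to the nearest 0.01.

-68.51°F

Let x be the Celsius reading; then the Rankine reading is 1.8·x + 491.67.
(1.8·x + 491.67) - x = 447  ⇒  (0.8)·x = -44.67  ⇒  x = -55.8375°C.
In Fahrenheit: -55.8375 × 1.8 + 32 = -68.51°F.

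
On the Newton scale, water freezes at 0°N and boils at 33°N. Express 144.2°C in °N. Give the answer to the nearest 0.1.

Linearly onto the Newton scale: 0 + (144.2000 / 100) × (33 - 0) = 47.6°N.

47.6°N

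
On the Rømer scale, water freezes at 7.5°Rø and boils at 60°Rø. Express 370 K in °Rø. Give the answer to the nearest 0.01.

First in Celsius: 370 - 273.15 = 96.8500°C.
Linearly onto the Rømer scale: 7.5 + (96.8500 / 100) × (60 - 7.5) = 58.35°Rø.

58.35°Rø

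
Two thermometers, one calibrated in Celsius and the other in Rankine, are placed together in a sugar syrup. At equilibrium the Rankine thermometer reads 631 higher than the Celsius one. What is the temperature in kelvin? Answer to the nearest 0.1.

447.3 K

Let x be the Celsius reading; then the Rankine reading is 1.8·x + 491.67.
(1.8·x + 491.67) - x = 631  ⇒  (0.8)·x = 139.33  ⇒  x = 174.1625°C.
In kelvin: 174.1625 + 273.15 = 447.3 K.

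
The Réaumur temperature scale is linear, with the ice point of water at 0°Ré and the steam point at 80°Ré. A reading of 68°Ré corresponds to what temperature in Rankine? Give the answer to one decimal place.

Linear interpolation between the fixed points: C = (68 - 0) × 100 / (80 - 0) = 85.0000°C.
Then 85.0000 × 1.8 + 491.67 = 644.7°R.

644.7°R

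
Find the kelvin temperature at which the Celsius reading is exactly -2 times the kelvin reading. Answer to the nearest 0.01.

91.05 K

Let K be the kelvin reading. The Celsius reading is C = 1·K - 273.15.
Require C = -2·K: 1·K - 273.15 = -2·K.
(3)·K = 273.15  ⇒  K = 91.05.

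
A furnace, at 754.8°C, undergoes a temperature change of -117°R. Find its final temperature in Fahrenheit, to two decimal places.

1273.64°F

The 117°R change is an interval, so only the factor 5/9 applies: -117 × 5/9 = -65.0000°C.
Final Celsius temperature: 754.8000 - 65.0000 = 689.8000°C.
In Fahrenheit: 689.8000 × 1.8 + 32 = 1273.64°F.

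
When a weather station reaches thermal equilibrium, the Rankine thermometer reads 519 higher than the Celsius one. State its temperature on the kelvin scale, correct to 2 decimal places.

Let x be the Celsius reading; then the Rankine reading is 1.8·x + 491.67.
(1.8·x + 491.67) - x = 519  ⇒  (0.8)·x = 27.33  ⇒  x = 34.1625°C.
In kelvin: 34.1625 + 273.15 = 307.31 K.

307.31 K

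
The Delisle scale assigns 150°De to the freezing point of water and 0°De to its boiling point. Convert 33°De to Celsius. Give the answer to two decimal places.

78.00°C

Linear interpolation between the fixed points: C = (33 - 150) × 100 / (0 - 150) = 78.0000°C.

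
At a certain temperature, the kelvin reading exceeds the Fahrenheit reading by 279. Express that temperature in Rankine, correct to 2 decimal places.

Let x be the Fahrenheit reading; then the kelvin reading is 5/9·x + 255.372.
(5/9·x + 255.372) - x = 279  ⇒  (-4/9)·x = 23.6278  ⇒  x = -53.1625°F.
In Celsius: (-53.1625 - 32) × 5/9 = -47.3125°C.
In Rankine: -47.3125 × 1.8 + 491.67 = 406.51°R.

406.51°R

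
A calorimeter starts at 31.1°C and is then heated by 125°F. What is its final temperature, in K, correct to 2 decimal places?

The 125°F change is an interval, so only the factor 5/9 applies: +125 × 5/9 = +69.4444°C.
Final Celsius temperature: 31.1000 + 69.4444 = 100.5444°C.
In kelvin: 100.5444 + 273.15 = 373.69 K.

373.69 K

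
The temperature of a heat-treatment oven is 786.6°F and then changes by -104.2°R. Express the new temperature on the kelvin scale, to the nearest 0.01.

Initial temperature in Celsius: (786.6 - 32) × 5/9 = 419.2222°C.
The 104.2°R change is an interval, so only the factor 5/9 applies: -104.2 × 5/9 = -57.8889°C.
Final Celsius temperature: 419.2222 - 57.8889 = 361.3333°C.
In kelvin: 361.3333 + 273.15 = 634.48 K.

634.48 K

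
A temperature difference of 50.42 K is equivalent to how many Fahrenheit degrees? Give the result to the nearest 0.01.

For a temperature interval the offset drops out; only the factor 1.8 applies.
50.42 × 1.8 = 90.76.

90.76°F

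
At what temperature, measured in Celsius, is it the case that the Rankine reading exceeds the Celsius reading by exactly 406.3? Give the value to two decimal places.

Let C be the Celsius reading. The Rankine reading is R = 1.8·C + 491.67.
Require R - C = 406.3: (0.8)·C + 491.67 = 406.3.
C = (406.3 - 491.67) / (0.8) = -106.71.

-106.71°C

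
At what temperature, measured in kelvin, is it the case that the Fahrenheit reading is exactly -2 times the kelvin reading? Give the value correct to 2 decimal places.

120.97 K

Let K be the kelvin reading. The Fahrenheit reading is F = 1.8·K - 459.67.
Require F = -2·K: 1.8·K - 459.67 = -2·K.
(3.8)·K = 459.67  ⇒  K = 120.97.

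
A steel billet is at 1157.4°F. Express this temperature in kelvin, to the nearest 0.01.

898.37 K

In Celsius: (1157.4 - 32) × 5/9 = 625.2222°C.
In kelvin: 625.2222 + 273.15 = 898.37 K.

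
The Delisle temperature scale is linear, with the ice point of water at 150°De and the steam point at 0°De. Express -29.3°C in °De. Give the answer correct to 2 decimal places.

Linearly onto the Delisle scale: 150 + (-29.3000 / 100) × (0 - 150) = 193.95°De.

193.95°De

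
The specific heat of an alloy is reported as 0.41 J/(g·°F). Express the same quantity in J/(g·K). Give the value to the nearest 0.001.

Since only a temperature interval is involved, the additive offset between the scales drops out.
A change of 1 K is a change of 1.8°F, so per K the value is 0.41 × 1.8 = 0.738.

0.738 J/(g·K)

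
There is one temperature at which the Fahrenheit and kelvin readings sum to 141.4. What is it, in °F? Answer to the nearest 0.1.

-73.3°F

Let F be the Fahrenheit reading. The kelvin reading is K = 5/9·F + 255.372.
Require F + K = 141.4: (14/9)·F + 255.372 = 141.4.
F = (141.4 - 255.372) / (14/9) = -73.3.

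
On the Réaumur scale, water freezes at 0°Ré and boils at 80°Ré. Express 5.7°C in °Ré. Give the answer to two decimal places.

Linearly onto the Réaumur scale: 0 + (5.7000 / 100) × (80 - 0) = 4.56°Ré.

4.56°Ré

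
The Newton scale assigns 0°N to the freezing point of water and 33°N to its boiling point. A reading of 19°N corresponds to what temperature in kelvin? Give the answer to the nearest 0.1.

Linear interpolation between the fixed points: C = (19 - 0) × 100 / (33 - 0) = 57.5758°C.
Then 57.5758 + 273.15 = 330.7 K.

330.7 K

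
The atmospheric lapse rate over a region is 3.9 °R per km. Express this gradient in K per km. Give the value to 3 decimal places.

Since only a temperature interval is involved, the additive offset between the scales drops out.
A change of 1°R is a change of 5/9 K, so 3.9 × 5/9 = 2.167.

2.167 K/km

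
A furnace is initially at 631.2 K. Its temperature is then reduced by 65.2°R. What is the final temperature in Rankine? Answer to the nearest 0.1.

1071.0°R

Initial temperature in Celsius: 631.2 - 273.15 = 358.0500°C.
The 65.2°R change is an interval, so only the factor 5/9 applies: -65.2 × 5/9 = -36.2222°C.
Final Celsius temperature: 358.0500 - 36.2222 = 321.8278°C.
In Rankine: 321.8278 × 1.8 + 491.67 = 1071.0°R.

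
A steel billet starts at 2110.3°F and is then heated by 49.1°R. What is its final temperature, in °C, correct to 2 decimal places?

Initial temperature in Celsius: (2110.3 - 32) × 5/9 = 1154.6111°C.
The 49.1°R change is an interval, so only the factor 5/9 applies: +49.1 × 5/9 = +27.2778°C.
Final Celsius temperature: 1154.6111 + 27.2778 = 1181.8889°C.

1181.89°C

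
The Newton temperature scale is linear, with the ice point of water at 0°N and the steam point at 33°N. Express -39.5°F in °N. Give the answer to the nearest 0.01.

-13.11°N

First in Celsius: (-39.5 - 32) × 5/9 = -39.7222°C.
Linearly onto the Newton scale: 0 + (-39.7222 / 100) × (33 - 0) = -13.11°N.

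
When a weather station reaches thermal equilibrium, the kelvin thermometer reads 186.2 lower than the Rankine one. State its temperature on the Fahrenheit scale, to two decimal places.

-40.72°F

Let x be the Rankine reading; then the kelvin reading is 5/9·x.
(5/9·x) - x = -186.2  ⇒  (-4/9)·x = -186.2  ⇒  x = 418.9500°R.
In Celsius: (418.95 - 491.67) × 5/9 = -40.4000°C.
In Fahrenheit: -40.4000 × 1.8 + 32 = -40.72°F.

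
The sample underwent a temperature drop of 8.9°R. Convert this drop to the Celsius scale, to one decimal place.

4.9°C

An interval of 1°R corresponds to 5/9°C.
8.9 × 5/9 = 4.9.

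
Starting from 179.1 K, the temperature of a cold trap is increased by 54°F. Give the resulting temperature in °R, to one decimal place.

376.4°R

Initial temperature in Celsius: 179.1 - 273.15 = -94.0500°C.
The 54°F change is an interval, so only the factor 5/9 applies: +54 × 5/9 = +30.0000°C.
Final Celsius temperature: -94.0500 + 30.0000 = -64.0500°C.
In Rankine: -64.0500 × 1.8 + 491.67 = 376.4°R.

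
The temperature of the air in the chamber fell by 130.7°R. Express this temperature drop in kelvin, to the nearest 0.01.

72.61 K

An interval of 1°R corresponds to 5/9 K.
130.7 × 5/9 = 72.61.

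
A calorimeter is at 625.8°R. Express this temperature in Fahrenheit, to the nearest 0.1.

166.1°F

In Celsius: (625.8 - 491.67) × 5/9 = 74.5167°C.
In Fahrenheit: 74.5167 × 1.8 + 32 = 166.1°F.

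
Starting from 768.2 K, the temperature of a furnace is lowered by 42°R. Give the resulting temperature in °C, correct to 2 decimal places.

Initial temperature in Celsius: 768.2 - 273.15 = 495.0500°C.
The 42°R change is an interval, so only the factor 5/9 applies: -42 × 5/9 = -23.3333°C.
Final Celsius temperature: 495.0500 - 23.3333 = 471.7167°C.

471.72°C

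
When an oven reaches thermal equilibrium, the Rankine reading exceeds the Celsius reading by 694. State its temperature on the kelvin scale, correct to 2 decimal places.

Let x be the Celsius reading; then the Rankine reading is 1.8·x + 491.67.
(1.8·x + 491.67) - x = 694  ⇒  (0.8)·x = 202.33  ⇒  x = 252.9125°C.
In kelvin: 252.9125 + 273.15 = 526.06 K.

526.06 K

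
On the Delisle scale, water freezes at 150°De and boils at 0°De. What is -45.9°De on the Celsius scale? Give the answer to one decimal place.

Linear interpolation between the fixed points: C = (-45.9 - 150) × 100 / (0 - 150) = 130.6000°C.

130.6°C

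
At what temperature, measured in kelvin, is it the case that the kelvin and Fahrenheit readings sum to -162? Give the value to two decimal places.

Let K be the kelvin reading. The Fahrenheit reading is F = 1.8·K - 459.67.
Require K + F = -162: (2.8)·K - 459.67 = -162.
K = (-162 + 459.67) / (2.8) = 106.31.

106.31 K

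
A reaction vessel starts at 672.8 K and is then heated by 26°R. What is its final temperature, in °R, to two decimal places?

1237.04°R

Initial temperature in Celsius: 672.8 - 273.15 = 399.6500°C.
The 26°R change is an interval, so only the factor 5/9 applies: +26 × 5/9 = +14.4444°C.
Final Celsius temperature: 399.6500 + 14.4444 = 414.0944°C.
In Rankine: 414.0944 × 1.8 + 491.67 = 1237.04°R.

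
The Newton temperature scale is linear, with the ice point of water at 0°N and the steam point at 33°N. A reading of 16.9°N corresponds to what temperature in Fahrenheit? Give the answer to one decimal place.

124.2°F

Linear interpolation between the fixed points: C = (16.9 - 0) × 100 / (33 - 0) = 51.2121°C.
Then 51.2121 × 1.8 + 32 = 124.2°F.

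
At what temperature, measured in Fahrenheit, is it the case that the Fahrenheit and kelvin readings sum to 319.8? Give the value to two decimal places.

41.42°F

Let F be the Fahrenheit reading. The kelvin reading is K = 5/9·F + 255.372.
Require F + K = 319.8: (14/9)·F + 255.372 = 319.8.
F = (319.8 - 255.372) / (14/9) = 41.42.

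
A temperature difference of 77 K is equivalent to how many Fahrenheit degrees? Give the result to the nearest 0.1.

Only the scale ratio 1.8 matters for a change in temperature.
77 × 1.8 = 138.6.

138.6°F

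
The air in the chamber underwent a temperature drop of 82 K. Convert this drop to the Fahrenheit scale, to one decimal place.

For a temperature interval the offset drops out; only the factor 1.8 applies.
82 × 1.8 = 147.6.

147.6°F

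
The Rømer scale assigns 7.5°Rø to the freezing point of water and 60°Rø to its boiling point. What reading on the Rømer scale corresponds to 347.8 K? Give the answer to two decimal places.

First in Celsius: 347.8 - 273.15 = 74.6500°C.
Linearly onto the Rømer scale: 7.5 + (74.6500 / 100) × (60 - 7.5) = 46.69°Rø.

46.69°Rø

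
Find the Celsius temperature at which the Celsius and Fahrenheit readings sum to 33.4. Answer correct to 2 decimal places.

0.50°C

Let C be the Celsius reading. The Fahrenheit reading is F = 1.8·C + 32.
Require C + F = 33.4: (2.8)·C + 32 = 33.4.
C = (33.4 - 32) / (2.8) = 0.50.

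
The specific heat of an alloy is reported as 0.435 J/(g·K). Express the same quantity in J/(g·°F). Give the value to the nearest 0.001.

Since only a temperature interval is involved, the additive offset between the scales drops out.
A change of 1°F is a change of 5/9 K, so per °F the value is 0.435 × 5/9 = 0.242.

0.242 J/(g·°F)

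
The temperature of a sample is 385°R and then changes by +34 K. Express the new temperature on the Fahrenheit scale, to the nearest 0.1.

Initial temperature in Celsius: (385 - 491.67) × 5/9 = -59.2611°C.
The 34 K change is an interval; Kelvin and Celsius degrees are the same size, so ΔC = +34°C.
Final Celsius temperature: -59.2611 + 34.0000 = -25.2611°C.
In Fahrenheit: -25.2611 × 1.8 + 32 = -13.5°F.

-13.5°F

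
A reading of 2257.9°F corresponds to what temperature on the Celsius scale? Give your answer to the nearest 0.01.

In Celsius: (2257.9 - 32) × 5/9 = 1236.6111°C.

1236.61°C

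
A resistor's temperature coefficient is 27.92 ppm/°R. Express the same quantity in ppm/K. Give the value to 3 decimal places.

50.256 ppm/K

Since only a temperature interval is involved, the additive offset between the scales drops out.
A change of 1 K is a change of 1.8°R, so per K the value is 27.92 × 1.8 = 50.256.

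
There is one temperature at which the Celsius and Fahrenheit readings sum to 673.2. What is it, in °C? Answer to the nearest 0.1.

229.0°C

Let C be the Celsius reading. The Fahrenheit reading is F = 1.8·C + 32.
Require C + F = 673.2: (2.8)·C + 32 = 673.2.
C = (673.2 - 32) / (2.8) = 229.0.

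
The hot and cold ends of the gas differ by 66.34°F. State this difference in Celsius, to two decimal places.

Only the scale ratio 5/9 matters for a change in temperature.
66.34 × 5/9 = 36.86.

36.86°C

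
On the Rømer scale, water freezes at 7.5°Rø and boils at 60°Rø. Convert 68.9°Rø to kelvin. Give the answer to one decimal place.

Linear interpolation between the fixed points: C = (68.9 - 7.5) × 100 / (60 - 7.5) = 116.9524°C.
Then 116.9524 + 273.15 = 390.1 K.

390.1 K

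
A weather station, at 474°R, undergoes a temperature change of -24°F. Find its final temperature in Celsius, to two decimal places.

-23.15°C

Initial temperature in Celsius: (474 - 491.67) × 5/9 = -9.8167°C.
The 24°F change is an interval, so only the factor 5/9 applies: -24 × 5/9 = -13.3333°C.
Final Celsius temperature: -9.8167 - 13.3333 = -23.1500°C.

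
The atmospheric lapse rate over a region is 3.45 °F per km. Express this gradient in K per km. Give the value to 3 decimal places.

1.917 K/km

Since only a temperature interval is involved, the additive offset between the scales drops out.
A change of 1°F is a change of 5/9 K, so 3.45 × 5/9 = 1.917.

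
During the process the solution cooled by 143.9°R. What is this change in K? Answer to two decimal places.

79.94 K

For a temperature interval the offset drops out; only the factor 5/9 applies.
143.9 × 5/9 = 79.94.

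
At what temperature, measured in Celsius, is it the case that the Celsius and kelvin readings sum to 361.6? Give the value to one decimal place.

44.2°C

Let C be the Celsius reading. The kelvin reading is K = 1·C + 273.15.
Require C + K = 361.6: (2)·C + 273.15 = 361.6.
C = (361.6 - 273.15) / (2) = 44.2.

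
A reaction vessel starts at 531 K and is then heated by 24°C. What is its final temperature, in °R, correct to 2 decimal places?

Initial temperature in Celsius: 531 - 273.15 = 257.8500°C.
Final Celsius temperature: 257.8500 + 24.0000 = 281.8500°C.
In Rankine: 281.8500 × 1.8 + 491.67 = 999.00°R.

999.00°R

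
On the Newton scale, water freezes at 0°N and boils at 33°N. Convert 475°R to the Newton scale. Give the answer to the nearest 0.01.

First in Celsius: (475 - 491.67) × 5/9 = -9.2611°C.
Linearly onto the Newton scale: 0 + (-9.2611 / 100) × (33 - 0) = -3.06°N.

-3.06°N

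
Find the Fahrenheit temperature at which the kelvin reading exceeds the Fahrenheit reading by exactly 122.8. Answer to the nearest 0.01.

Let F be the Fahrenheit reading. The kelvin reading is K = 5/9·F + 255.372.
Require K - F = 122.8: (-4/9)·F + 255.372 = 122.8.
F = (122.8 - 255.372) / (-4/9) = 298.29.

298.29°F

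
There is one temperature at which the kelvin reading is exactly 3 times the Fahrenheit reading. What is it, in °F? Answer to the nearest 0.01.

Let F be the Fahrenheit reading. The kelvin reading is K = 5/9·F + 255.372.
Require K = 3·F: 5/9·F + 255.372 = 3·F.
(-22/9)·F = -255.372  ⇒  F = 104.47.

104.47°F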